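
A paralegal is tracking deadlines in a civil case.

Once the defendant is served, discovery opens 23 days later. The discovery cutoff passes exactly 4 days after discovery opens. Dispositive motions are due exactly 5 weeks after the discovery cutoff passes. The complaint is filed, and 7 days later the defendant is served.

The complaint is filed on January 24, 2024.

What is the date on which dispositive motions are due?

April 2, 2024

The complaint is filed: Jan 24, 2024.
The defendant is served: Jan 24, 2024 + 7 days = Jan 31, 2024.
Discovery opens: Jan 31, 2024 + 23 days = Feb 23, 2024.
The discovery cutoff passes: Feb 23, 2024 + 4 days = Feb 27, 2024.
Dispositive motions are due: Feb 27, 2024 + 5 weeks = Apr 2, 2024.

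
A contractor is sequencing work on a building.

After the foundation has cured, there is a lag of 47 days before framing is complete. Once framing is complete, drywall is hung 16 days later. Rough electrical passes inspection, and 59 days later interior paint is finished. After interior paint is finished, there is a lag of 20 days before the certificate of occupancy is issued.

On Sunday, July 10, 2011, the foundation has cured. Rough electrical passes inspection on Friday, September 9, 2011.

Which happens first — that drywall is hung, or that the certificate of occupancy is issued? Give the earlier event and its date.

Drywall is hung — Sunday, September 11, 2011

The foundation has cured: Jul 10, 2011.
Framing is complete: Jul 10, 2011 + 47 days = Aug 26, 2011.
Drywall is hung: Aug 26, 2011 + 16 days = Sep 11, 2011.
Rough electrical passes inspection: Sep 9, 2011.
Interior paint is finished: Sep 9, 2011 + 59 days = Nov 7, 2011.
The certificate of occupancy is issued: Nov 7, 2011 + 20 days = Nov 27, 2011.
Comparing: drywall is hung on Sep 11, 2011 vs the certificate of occupancy is issued on Nov 27, 2011. Earlier: drywall is hung.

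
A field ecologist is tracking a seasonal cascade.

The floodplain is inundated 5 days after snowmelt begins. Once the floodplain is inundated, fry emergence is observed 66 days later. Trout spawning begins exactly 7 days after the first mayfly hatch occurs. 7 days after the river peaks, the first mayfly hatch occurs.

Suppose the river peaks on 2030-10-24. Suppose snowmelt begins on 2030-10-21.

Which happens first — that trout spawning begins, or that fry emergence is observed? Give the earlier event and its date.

Trout spawning begins — 2030-11-07

The river peaks: Oct 24, 2030.
The first mayfly hatch occurs: Oct 24, 2030 + 7 days = Oct 31, 2030.
Trout spawning begins: Oct 31, 2030 + 7 days = Nov 7, 2030.
Snowmelt begins: Oct 21, 2030.
The floodplain is inundated: Oct 21, 2030 + 5 days = Oct 26, 2030.
Fry emergence is observed: Oct 26, 2030 + 66 days = Dec 31, 2030.
Comparing: trout spawning begins on Nov 7, 2030 vs fry emergence is observed on Dec 31, 2030. Earlier: trout spawning begins.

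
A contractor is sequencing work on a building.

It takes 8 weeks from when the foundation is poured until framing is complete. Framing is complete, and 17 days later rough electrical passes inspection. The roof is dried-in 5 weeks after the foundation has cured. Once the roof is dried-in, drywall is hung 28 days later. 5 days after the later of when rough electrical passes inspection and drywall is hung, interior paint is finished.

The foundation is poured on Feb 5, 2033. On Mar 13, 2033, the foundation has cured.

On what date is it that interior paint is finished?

May 20, 2033

The foundation is poured: Feb 5, 2033.
Framing is complete: Feb 5, 2033 + 8 weeks = Apr 2, 2033.
Rough electrical passes inspection: Apr 2, 2033 + 17 days = Apr 19, 2033.
The foundation has cured: Mar 13, 2033.
The roof is dried-in: Mar 13, 2033 + 5 weeks = Apr 17, 2033.
Drywall is hung: Apr 17, 2033 + 28 days = May 15, 2033.
Both prerequisites met — rough electrical passes inspection (Apr 19, 2033), drywall is hung (May 15, 2033); the later is May 15, 2033.
Interior paint is finished: May 15, 2033 + 5 days = May 20, 2033.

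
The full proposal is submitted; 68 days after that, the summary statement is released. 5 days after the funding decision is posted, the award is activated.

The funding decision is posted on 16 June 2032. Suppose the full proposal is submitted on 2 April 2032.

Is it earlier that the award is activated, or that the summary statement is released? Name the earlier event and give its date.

The summary statement is released — 9 June 2032

The funding decision is posted: Jun 16, 2032.
The award is activated: Jun 16, 2032 + 5 days = Jun 21, 2032.
The full proposal is submitted: Apr 2, 2032.
The summary statement is released: Apr 2, 2032 + 68 days = Jun 9, 2032.
Comparing: the award is activated on Jun 21, 2032 vs the summary statement is released on Jun 9, 2032. Earlier: the summary statement is released.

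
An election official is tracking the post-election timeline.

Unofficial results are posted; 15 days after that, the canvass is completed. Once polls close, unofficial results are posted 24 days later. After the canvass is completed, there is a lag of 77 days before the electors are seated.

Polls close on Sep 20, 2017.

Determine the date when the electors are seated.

Jan 14, 2018

Polls close: Sep 20, 2017.
Unofficial results are posted: Sep 20, 2017 + 24 days = Oct 14, 2017.
The canvass is completed: Oct 14, 2017 + 15 days = Oct 29, 2017.
The electors are seated: Oct 29, 2017 + 77 days = Jan 14, 2018.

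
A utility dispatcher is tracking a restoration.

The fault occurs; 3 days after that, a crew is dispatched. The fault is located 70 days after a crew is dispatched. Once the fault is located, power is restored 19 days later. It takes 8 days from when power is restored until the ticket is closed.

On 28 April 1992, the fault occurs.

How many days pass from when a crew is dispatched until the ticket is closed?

Causal path: a crew is dispatched → the fault is located → power is restored → the ticket is closed.
Total delay along the path: 70 + 19 + 8 = 97 days.

97 days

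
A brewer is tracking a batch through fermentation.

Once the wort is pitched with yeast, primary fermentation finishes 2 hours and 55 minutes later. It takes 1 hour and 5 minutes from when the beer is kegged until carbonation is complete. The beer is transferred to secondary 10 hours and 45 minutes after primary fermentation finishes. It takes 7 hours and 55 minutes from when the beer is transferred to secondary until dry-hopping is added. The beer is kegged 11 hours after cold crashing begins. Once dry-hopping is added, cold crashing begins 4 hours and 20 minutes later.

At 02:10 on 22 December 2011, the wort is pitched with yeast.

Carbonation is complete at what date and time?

16:10 on 23 December 2011

The wort is pitched with yeast: 02:10 Dec 22, 2011.
Primary fermentation finishes: 02:10 Dec 22, 2011 + 2h55m = 05:05 Dec 22, 2011.
The beer is transferred to secondary: 05:05 Dec 22, 2011 + 10h45m = 15:50 Dec 22, 2011.
Dry-hopping is added: 15:50 Dec 22, 2011 + 7h55m = 23:45 Dec 22, 2011.
Cold crashing begins: 23:45 Dec 22, 2011 + 4h20m = 04:05 Dec 23, 2011.
The beer is kegged: 04:05 Dec 23, 2011 + 11h = 15:05 Dec 23, 2011.
Carbonation is complete: 15:05 Dec 23, 2011 + 1h05m = 16:10 Dec 23, 2011.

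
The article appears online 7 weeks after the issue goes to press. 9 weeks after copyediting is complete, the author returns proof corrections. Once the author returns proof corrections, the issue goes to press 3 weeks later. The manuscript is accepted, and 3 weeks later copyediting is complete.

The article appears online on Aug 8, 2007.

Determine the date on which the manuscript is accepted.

The article appears online: Aug 8, 2007.
The issue goes to press: Aug 8, 2007 − 7 weeks = Jun 20, 2007.
The author returns proof corrections: Jun 20, 2007 − 3 weeks = May 30, 2007.
Copyediting is complete: May 30, 2007 − 9 weeks = Mar 28, 2007.
The manuscript is accepted: Mar 28, 2007 − 3 weeks = Mar 7, 2007.

Mar 7, 2007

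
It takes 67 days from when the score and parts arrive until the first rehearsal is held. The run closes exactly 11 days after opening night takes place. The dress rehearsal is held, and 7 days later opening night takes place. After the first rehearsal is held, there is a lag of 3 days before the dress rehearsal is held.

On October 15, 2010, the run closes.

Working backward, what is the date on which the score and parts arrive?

The run closes: Oct 15, 2010.
Opening night takes place: Oct 15, 2010 − 11 days = Oct 4, 2010.
The dress rehearsal is held: Oct 4, 2010 − 7 days = Sep 27, 2010.
The first rehearsal is held: Sep 27, 2010 − 3 days = Sep 24, 2010.
The score and parts arrive: Sep 24, 2010 − 67 days = Jul 19, 2010.

July 19, 2010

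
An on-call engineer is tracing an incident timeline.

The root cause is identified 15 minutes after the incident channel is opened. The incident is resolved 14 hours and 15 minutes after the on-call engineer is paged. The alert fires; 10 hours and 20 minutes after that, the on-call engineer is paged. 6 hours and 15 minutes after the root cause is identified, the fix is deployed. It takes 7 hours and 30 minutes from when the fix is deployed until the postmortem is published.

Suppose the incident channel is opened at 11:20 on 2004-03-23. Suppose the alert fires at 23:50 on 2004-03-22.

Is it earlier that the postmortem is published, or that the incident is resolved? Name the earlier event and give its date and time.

The incident channel is opened: 11:20 Mar 23, 2004.
The root cause is identified: 11:20 Mar 23, 2004 + 15m = 11:35 Mar 23, 2004.
The fix is deployed: 11:35 Mar 23, 2004 + 6h15m = 17:50 Mar 23, 2004.
The postmortem is published: 17:50 Mar 23, 2004 + 7h30m = 01:20 Mar 24, 2004.
The alert fires: 23:50 Mar 22, 2004.
The on-call engineer is paged: 23:50 Mar 22, 2004 + 10h20m = 10:10 Mar 23, 2004.
The incident is resolved: 10:10 Mar 23, 2004 + 14h15m = 00:25 Mar 24, 2004.
Comparing: the postmortem is published at 01:20 Mar 24, 2004 vs the incident is resolved at 00:25 Mar 24, 2004. Earlier: the incident is resolved.

The incident is resolved — 00:25 on 2004-03-24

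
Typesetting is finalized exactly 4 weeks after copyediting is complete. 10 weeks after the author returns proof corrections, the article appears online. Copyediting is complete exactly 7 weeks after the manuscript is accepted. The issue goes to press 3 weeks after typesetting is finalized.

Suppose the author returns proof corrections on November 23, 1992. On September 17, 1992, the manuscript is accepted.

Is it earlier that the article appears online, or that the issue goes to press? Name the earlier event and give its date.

The issue goes to press — December 24, 1992

The author returns proof corrections: Nov 23, 1992.
The article appears online: Nov 23, 1992 + 10 weeks = Feb 1, 1993.
The manuscript is accepted: Sep 17, 1992.
Copyediting is complete: Sep 17, 1992 + 7 weeks = Nov 5, 1992.
Typesetting is finalized: Nov 5, 1992 + 4 weeks = Dec 3, 1992.
The issue goes to press: Dec 3, 1992 + 3 weeks = Dec 24, 1992.
Comparing: the article appears online on Feb 1, 1993 vs the issue goes to press on Dec 24, 1992. Earlier: the issue goes to press.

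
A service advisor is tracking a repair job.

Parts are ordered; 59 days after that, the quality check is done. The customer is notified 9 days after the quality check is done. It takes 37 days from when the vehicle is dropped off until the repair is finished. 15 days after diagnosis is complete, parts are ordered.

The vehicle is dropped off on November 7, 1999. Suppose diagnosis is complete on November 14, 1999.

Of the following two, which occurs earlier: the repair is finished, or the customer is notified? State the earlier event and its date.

The vehicle is dropped off: Nov 7, 1999.
The repair is finished: Nov 7, 1999 + 37 days = Dec 14, 1999.
Diagnosis is complete: Nov 14, 1999.
Parts are ordered: Nov 14, 1999 + 15 days = Nov 29, 1999.
The quality check is done: Nov 29, 1999 + 59 days = Jan 27, 2000.
The customer is notified: Jan 27, 2000 + 9 days = Feb 5, 2000.
Comparing: the repair is finished on Dec 14, 1999 vs the customer is notified on Feb 5, 2000. Earlier: the repair is finished.

The repair is finished — December 14, 1999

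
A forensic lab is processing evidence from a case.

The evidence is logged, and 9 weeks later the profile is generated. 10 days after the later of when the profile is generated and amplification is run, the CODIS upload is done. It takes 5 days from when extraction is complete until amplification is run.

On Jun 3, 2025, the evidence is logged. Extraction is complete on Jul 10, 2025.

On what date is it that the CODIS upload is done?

Aug 15, 2025

The evidence is logged: Jun 3, 2025.
The profile is generated: Jun 3, 2025 + 9 weeks = Aug 5, 2025.
Extraction is complete: Jul 10, 2025.
Amplification is run: Jul 10, 2025 + 5 days = Jul 15, 2025.
Both prerequisites met — the profile is generated (Aug 5, 2025), amplification is run (Jul 15, 2025); the later is Aug 5, 2025.
The CODIS upload is done: Aug 5, 2025 + 10 days = Aug 15, 2025.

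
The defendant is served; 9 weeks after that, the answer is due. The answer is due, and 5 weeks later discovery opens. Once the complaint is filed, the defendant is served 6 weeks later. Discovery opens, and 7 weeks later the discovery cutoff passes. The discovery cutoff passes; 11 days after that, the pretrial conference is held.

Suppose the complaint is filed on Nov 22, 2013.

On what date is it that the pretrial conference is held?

Jun 10, 2014

The complaint is filed: Nov 22, 2013.
The defendant is served: Nov 22, 2013 + 6 weeks = Jan 3, 2014.
The answer is due: Jan 3, 2014 + 9 weeks = Mar 7, 2014.
Discovery opens: Mar 7, 2014 + 5 weeks = Apr 11, 2014.
The discovery cutoff passes: Apr 11, 2014 + 7 weeks = May 30, 2014.
The pretrial conference is held: May 30, 2014 + 11 days = Jun 10, 2014.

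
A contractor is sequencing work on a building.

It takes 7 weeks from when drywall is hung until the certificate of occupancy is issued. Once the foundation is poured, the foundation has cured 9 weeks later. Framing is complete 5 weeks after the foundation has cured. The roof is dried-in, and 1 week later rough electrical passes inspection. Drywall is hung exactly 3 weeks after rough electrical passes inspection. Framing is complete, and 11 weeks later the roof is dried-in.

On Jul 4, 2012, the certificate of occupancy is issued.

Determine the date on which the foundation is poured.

The certificate of occupancy is issued: Jul 4, 2012.
Drywall is hung: Jul 4, 2012 − 7 weeks = May 16, 2012.
Rough electrical passes inspection: May 16, 2012 − 3 weeks = Apr 25, 2012.
The roof is dried-in: Apr 25, 2012 − 1 week = Apr 18, 2012.
Framing is complete: Apr 18, 2012 − 11 weeks = Feb 1, 2012.
The foundation has cured: Feb 1, 2012 − 5 weeks = Dec 28, 2011.
The foundation is poured: Dec 28, 2011 − 9 weeks = Oct 26, 2011.

Oct 26, 2011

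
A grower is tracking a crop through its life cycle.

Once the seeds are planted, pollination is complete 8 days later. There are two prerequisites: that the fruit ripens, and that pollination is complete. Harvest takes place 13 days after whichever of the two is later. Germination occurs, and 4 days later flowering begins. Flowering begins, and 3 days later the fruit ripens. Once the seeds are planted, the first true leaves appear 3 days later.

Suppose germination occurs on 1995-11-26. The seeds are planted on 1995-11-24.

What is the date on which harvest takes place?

1995-12-16

Germination occurs: Nov 26, 1995.
Flowering begins: Nov 26, 1995 + 4 days = Nov 30, 1995.
The fruit ripens: Nov 30, 1995 + 3 days = Dec 3, 1995.
The seeds are planted: Nov 24, 1995.
Pollination is complete: Nov 24, 1995 + 8 days = Dec 2, 1995.
Both prerequisites met — the fruit ripens (Dec 3, 1995), pollination is complete (Dec 2, 1995); the later is Dec 3, 1995.
Harvest takes place: Dec 3, 1995 + 13 days = Dec 16, 1995.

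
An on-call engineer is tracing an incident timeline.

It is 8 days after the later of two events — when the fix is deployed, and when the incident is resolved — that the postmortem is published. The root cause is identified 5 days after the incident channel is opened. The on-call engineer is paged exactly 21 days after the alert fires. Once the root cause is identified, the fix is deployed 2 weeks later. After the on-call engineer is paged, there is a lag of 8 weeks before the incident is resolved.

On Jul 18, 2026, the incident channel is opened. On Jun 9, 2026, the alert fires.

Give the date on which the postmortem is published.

Sep 2, 2026

The incident channel is opened: Jul 18, 2026.
The root cause is identified: Jul 18, 2026 + 5 days = Jul 23, 2026.
The fix is deployed: Jul 23, 2026 + 2 weeks = Aug 6, 2026.
The alert fires: Jun 9, 2026.
The on-call engineer is paged: Jun 9, 2026 + 21 days = Jun 30, 2026.
The incident is resolved: Jun 30, 2026 + 8 weeks = Aug 25, 2026.
Both prerequisites met — the fix is deployed (Aug 6, 2026), the incident is resolved (Aug 25, 2026); the later is Aug 25, 2026.
The postmortem is published: Aug 25, 2026 + 8 days = Sep 2, 2026.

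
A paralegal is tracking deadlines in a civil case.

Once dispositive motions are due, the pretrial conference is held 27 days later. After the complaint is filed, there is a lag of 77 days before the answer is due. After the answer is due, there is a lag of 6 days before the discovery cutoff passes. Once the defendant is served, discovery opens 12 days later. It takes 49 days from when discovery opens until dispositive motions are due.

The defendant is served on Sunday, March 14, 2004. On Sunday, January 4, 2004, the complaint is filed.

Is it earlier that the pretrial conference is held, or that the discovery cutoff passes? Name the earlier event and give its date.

The discovery cutoff passes — Saturday, March 27, 2004

The defendant is served: Mar 14, 2004.
Discovery opens: Mar 14, 2004 + 12 days = Mar 26, 2004.
Dispositive motions are due: Mar 26, 2004 + 49 days = May 14, 2004.
The pretrial conference is held: May 14, 2004 + 27 days = Jun 10, 2004.
The complaint is filed: Jan 4, 2004.
The answer is due: Jan 4, 2004 + 77 days = Mar 21, 2004.
The discovery cutoff passes: Mar 21, 2004 + 6 days = Mar 27, 2004.
Comparing: the pretrial conference is held on Jun 10, 2004 vs the discovery cutoff passes on Mar 27, 2004. Earlier: the discovery cutoff passes.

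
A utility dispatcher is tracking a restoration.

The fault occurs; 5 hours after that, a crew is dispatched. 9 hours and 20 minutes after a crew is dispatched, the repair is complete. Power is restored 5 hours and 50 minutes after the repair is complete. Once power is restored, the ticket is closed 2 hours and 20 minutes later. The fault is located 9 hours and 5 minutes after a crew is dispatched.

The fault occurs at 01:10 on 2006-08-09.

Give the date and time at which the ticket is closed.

23:40 on 2006-08-09

The fault occurs: 01:10 Aug 9, 2006.
A crew is dispatched: 01:10 Aug 9, 2006 + 5h = 06:10 Aug 9, 2006.
The repair is complete: 06:10 Aug 9, 2006 + 9h20m = 15:30 Aug 9, 2006.
Power is restored: 15:30 Aug 9, 2006 + 5h50m = 21:20 Aug 9, 2006.
The ticket is closed: 21:20 Aug 9, 2006 + 2h20m = 23:40 Aug 9, 2006.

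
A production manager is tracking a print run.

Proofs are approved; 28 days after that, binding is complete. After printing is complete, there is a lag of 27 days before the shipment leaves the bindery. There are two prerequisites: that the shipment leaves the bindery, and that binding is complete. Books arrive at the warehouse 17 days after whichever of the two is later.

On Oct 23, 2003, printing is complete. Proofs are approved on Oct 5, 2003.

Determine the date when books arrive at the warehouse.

Printing is complete: Oct 23, 2003.
The shipment leaves the bindery: Oct 23, 2003 + 27 days = Nov 19, 2003.
Proofs are approved: Oct 5, 2003.
Binding is complete: Oct 5, 2003 + 28 days = Nov 2, 2003.
Both prerequisites met — the shipment leaves the bindery (Nov 19, 2003), binding is complete (Nov 2, 2003); the later is Nov 19, 2003.
Books arrive at the warehouse: Nov 19, 2003 + 17 days = Dec 6, 2003.

Dec 6, 2003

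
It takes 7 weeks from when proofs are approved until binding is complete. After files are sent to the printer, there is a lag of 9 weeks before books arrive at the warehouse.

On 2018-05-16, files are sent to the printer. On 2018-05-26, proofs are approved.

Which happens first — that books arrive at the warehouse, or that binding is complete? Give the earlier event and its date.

Files are sent to the printer: May 16, 2018.
Books arrive at the warehouse: May 16, 2018 + 9 weeks = Jul 18, 2018.
Proofs are approved: May 26, 2018.
Binding is complete: May 26, 2018 + 7 weeks = Jul 14, 2018.
Comparing: books arrive at the warehouse on Jul 18, 2018 vs binding is complete on Jul 14, 2018. Earlier: binding is complete.

Binding is complete — 2018-07-14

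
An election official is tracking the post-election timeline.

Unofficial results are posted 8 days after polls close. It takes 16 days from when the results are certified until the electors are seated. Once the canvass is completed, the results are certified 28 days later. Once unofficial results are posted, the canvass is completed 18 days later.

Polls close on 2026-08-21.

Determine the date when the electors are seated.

2026-10-30

Polls close: Aug 21, 2026.
Unofficial results are posted: Aug 21, 2026 + 8 days = Aug 29, 2026.
The canvass is completed: Aug 29, 2026 + 18 days = Sep 16, 2026.
The results are certified: Sep 16, 2026 + 28 days = Oct 14, 2026.
The electors are seated: Oct 14, 2026 + 16 days = Oct 30, 2026.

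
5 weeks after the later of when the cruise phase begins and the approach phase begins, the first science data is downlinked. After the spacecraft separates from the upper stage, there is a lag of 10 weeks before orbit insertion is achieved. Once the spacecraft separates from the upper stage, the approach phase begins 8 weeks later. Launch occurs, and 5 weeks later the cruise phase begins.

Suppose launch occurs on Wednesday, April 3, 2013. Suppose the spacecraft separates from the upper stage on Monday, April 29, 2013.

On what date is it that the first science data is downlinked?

Launch occurs: Apr 3, 2013.
The cruise phase begins: Apr 3, 2013 + 5 weeks = May 8, 2013.
The spacecraft separates from the upper stage: Apr 29, 2013.
The approach phase begins: Apr 29, 2013 + 8 weeks = Jun 24, 2013.
Both prerequisites met — the cruise phase begins (May 8, 2013), the approach phase begins (Jun 24, 2013); the later is Jun 24, 2013.
The first science data is downlinked: Jun 24, 2013 + 5 weeks = Jul 29, 2013.

Monday, July 29, 2013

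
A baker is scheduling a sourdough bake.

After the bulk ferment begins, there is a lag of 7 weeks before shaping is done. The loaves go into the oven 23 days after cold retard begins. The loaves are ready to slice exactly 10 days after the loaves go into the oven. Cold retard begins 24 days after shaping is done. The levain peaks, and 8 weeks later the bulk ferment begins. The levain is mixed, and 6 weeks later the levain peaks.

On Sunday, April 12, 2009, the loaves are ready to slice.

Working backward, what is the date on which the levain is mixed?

Saturday, September 20, 2008

The loaves are ready to slice: Apr 12, 2009.
The loaves go into the oven: Apr 12, 2009 − 10 days = Apr 2, 2009.
Cold retard begins: Apr 2, 2009 − 23 days = Mar 10, 2009.
Shaping is done: Mar 10, 2009 − 24 days = Feb 14, 2009.
The bulk ferment begins: Feb 14, 2009 − 7 weeks = Dec 27, 2008.
The levain peaks: Dec 27, 2008 − 8 weeks = Nov 1, 2008.
The levain is mixed: Nov 1, 2008 − 6 weeks = Sep 20, 2008.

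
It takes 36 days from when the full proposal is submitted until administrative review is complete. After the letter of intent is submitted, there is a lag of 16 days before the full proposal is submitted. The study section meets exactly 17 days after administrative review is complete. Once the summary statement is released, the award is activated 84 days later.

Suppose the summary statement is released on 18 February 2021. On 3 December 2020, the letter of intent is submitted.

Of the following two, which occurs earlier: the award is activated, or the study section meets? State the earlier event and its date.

The summary statement is released: Feb 18, 2021.
The award is activated: Feb 18, 2021 + 84 days = May 13, 2021.
The letter of intent is submitted: Dec 3, 2020.
The full proposal is submitted: Dec 3, 2020 + 16 days = Dec 19, 2020.
Administrative review is complete: Dec 19, 2020 + 36 days = Jan 24, 2021.
The study section meets: Jan 24, 2021 + 17 days = Feb 10, 2021.
Comparing: the award is activated on May 13, 2021 vs the study section meets on Feb 10, 2021. Earlier: the study section meets.

The study section meets — 10 February 2021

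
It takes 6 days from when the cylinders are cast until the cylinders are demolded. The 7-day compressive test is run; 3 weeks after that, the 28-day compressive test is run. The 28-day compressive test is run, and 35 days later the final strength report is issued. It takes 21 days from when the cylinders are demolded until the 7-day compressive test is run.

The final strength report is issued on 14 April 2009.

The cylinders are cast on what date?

The final strength report is issued: Apr 14, 2009.
The 28-day compressive test is run: Apr 14, 2009 − 35 days = Mar 10, 2009.
The 7-day compressive test is run: Mar 10, 2009 − 3 weeks = Feb 17, 2009.
The cylinders are demolded: Feb 17, 2009 − 21 days = Jan 27, 2009.
The cylinders are cast: Jan 27, 2009 − 6 days = Jan 21, 2009.

21 January 2009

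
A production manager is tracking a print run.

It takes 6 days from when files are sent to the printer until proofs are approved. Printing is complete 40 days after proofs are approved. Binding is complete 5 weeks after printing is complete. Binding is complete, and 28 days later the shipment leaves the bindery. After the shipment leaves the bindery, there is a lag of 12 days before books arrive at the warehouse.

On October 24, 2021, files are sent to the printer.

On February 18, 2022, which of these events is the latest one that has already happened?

Files are sent to the printer: Oct 24, 2021.
Proofs are approved: Oct 24, 2021 + 6 days = Oct 30, 2021.
Printing is complete: Oct 30, 2021 + 40 days = Dec 9, 2021.
Binding is complete: Dec 9, 2021 + 5 weeks = Jan 13, 2022.
The shipment leaves the bindery: Jan 13, 2022 + 28 days = Feb 10, 2022.
Books arrive at the warehouse: Feb 10, 2022 + 12 days = Feb 22, 2022.
Feb 18, 2022 falls between when the shipment leaves the bindery (Feb 10, 2022) and when books arrive at the warehouse (Feb 22, 2022).

The shipment leaves the bindery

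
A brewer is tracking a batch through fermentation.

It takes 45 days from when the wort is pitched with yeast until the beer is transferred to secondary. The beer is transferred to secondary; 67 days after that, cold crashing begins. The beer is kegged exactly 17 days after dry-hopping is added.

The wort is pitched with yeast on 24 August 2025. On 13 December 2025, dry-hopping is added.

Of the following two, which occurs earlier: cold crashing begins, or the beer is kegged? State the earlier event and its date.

The wort is pitched with yeast: Aug 24, 2025.
The beer is transferred to secondary: Aug 24, 2025 + 45 days = Oct 8, 2025.
Cold crashing begins: Oct 8, 2025 + 67 days = Dec 14, 2025.
Dry-hopping is added: Dec 13, 2025.
The beer is kegged: Dec 13, 2025 + 17 days = Dec 30, 2025.
Comparing: cold crashing begins on Dec 14, 2025 vs the beer is kegged on Dec 30, 2025. Earlier: cold crashing begins.

Cold crashing begins — 14 December 2025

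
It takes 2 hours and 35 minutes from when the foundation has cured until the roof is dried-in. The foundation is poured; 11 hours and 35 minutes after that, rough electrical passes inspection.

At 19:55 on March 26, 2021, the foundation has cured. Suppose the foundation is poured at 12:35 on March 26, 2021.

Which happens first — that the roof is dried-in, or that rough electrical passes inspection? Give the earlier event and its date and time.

The roof is dried-in — 22:30 on March 26, 2021

The foundation has cured: 19:55 Mar 26, 2021.
The roof is dried-in: 19:55 Mar 26, 2021 + 2h35m = 22:30 Mar 26, 2021.
The foundation is poured: 12:35 Mar 26, 2021.
Rough electrical passes inspection: 12:35 Mar 26, 2021 + 11h35m = 00:10 Mar 27, 2021.
Comparing: the roof is dried-in at 22:30 Mar 26, 2021 vs rough electrical passes inspection at 00:10 Mar 27, 2021. Earlier: the roof is dried-in.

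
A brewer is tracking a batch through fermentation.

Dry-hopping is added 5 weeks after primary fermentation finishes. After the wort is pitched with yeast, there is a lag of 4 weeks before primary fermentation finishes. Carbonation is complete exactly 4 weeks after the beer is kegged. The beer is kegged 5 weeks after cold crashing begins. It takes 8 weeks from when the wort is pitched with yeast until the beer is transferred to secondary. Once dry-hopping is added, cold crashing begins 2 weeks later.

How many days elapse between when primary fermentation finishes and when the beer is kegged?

84 days

Causal path: primary fermentation finishes → dry-hopping is added → cold crashing begins → the beer is kegged.
Total delay along the path: 5 + 2 + 5 weeks = 12 weeks = 84 days.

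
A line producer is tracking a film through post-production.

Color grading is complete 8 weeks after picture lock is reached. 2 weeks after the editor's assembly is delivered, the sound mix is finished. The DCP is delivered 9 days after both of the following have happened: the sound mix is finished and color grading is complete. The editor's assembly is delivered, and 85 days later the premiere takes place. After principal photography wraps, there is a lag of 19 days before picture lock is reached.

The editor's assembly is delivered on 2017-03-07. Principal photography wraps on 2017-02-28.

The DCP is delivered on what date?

2017-05-23

The editor's assembly is delivered: Mar 7, 2017.
The sound mix is finished: Mar 7, 2017 + 2 weeks = Mar 21, 2017.
Principal photography wraps: Feb 28, 2017.
Picture lock is reached: Feb 28, 2017 + 19 days = Mar 19, 2017.
Color grading is complete: Mar 19, 2017 + 8 weeks = May 14, 2017.
Both prerequisites met — the sound mix is finished (Mar 21, 2017), color grading is complete (May 14, 2017); the later is May 14, 2017.
The DCP is delivered: May 14, 2017 + 9 days = May 23, 2017.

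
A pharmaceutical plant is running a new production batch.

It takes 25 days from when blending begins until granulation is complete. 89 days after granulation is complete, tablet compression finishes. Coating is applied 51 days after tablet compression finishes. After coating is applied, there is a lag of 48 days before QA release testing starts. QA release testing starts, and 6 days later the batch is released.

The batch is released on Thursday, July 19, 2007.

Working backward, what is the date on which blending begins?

The batch is released: Jul 19, 2007.
QA release testing starts: Jul 19, 2007 − 6 days = Jul 13, 2007.
Coating is applied: Jul 13, 2007 − 48 days = May 26, 2007.
Tablet compression finishes: May 26, 2007 − 51 days = Apr 5, 2007.
Granulation is complete: Apr 5, 2007 − 89 days = Jan 6, 2007.
Blending begins: Jan 6, 2007 − 25 days = Dec 12, 2006.

Tuesday, December 12, 2006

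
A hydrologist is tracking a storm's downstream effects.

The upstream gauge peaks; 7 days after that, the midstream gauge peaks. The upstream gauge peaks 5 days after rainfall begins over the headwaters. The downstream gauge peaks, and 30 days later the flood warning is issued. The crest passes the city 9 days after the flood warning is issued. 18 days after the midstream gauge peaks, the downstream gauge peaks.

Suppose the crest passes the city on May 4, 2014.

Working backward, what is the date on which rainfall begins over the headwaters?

The crest passes the city: May 4, 2014.
The flood warning is issued: May 4, 2014 − 9 days = Apr 25, 2014.
The downstream gauge peaks: Apr 25, 2014 − 30 days = Mar 26, 2014.
The midstream gauge peaks: Mar 26, 2014 − 18 days = Mar 8, 2014.
The upstream gauge peaks: Mar 8, 2014 − 7 days = Mar 1, 2014.
Rainfall begins over the headwaters: Mar 1, 2014 − 5 days = Feb 24, 2014.

Feb 24, 2014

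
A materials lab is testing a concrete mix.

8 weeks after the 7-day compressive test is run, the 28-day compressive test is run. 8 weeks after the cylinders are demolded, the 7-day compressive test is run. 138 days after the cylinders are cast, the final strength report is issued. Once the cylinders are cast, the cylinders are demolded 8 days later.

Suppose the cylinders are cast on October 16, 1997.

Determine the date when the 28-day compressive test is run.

February 13, 1998

The cylinders are cast: Oct 16, 1997.
The cylinders are demolded: Oct 16, 1997 + 8 days = Oct 24, 1997.
The 7-day compressive test is run: Oct 24, 1997 + 8 weeks = Dec 19, 1997.
The 28-day compressive test is run: Dec 19, 1997 + 8 weeks = Feb 13, 1998.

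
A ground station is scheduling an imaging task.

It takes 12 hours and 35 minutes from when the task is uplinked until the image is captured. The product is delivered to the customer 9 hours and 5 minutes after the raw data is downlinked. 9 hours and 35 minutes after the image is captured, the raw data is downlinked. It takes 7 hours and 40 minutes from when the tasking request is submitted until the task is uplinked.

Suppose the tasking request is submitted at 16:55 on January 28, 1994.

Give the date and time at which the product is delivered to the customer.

The tasking request is submitted: 16:55 Jan 28, 1994.
The task is uplinked: 16:55 Jan 28, 1994 + 7h40m = 00:35 Jan 29, 1994.
The image is captured: 00:35 Jan 29, 1994 + 12h35m = 13:10 Jan 29, 1994.
The raw data is downlinked: 13:10 Jan 29, 1994 + 9h35m = 22:45 Jan 29, 1994.
The product is delivered to the customer: 22:45 Jan 29, 1994 + 9h05m = 07:50 Jan 30, 1994.

07:50 on January 30, 1994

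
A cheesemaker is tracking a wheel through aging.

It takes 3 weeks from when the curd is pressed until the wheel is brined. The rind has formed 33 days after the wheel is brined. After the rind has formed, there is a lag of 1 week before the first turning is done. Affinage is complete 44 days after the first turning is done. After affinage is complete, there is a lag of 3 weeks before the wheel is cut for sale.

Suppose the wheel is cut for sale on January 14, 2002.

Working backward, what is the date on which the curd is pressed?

The wheel is cut for sale: Jan 14, 2002.
Affinage is complete: Jan 14, 2002 − 3 weeks = Dec 24, 2001.
The first turning is done: Dec 24, 2001 − 44 days = Nov 10, 2001.
The rind has formed: Nov 10, 2001 − 1 week = Nov 3, 2001.
The wheel is brined: Nov 3, 2001 − 33 days = Oct 1, 2001.
The curd is pressed: Oct 1, 2001 − 3 weeks = Sep 10, 2001.

September 10, 2001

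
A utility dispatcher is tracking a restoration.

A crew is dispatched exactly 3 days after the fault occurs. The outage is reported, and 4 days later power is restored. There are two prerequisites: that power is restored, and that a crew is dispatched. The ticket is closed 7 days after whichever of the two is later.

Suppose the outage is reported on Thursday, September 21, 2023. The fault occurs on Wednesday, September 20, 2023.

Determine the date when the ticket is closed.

The outage is reported: Sep 21, 2023.
Power is restored: Sep 21, 2023 + 4 days = Sep 25, 2023.
The fault occurs: Sep 20, 2023.
A crew is dispatched: Sep 20, 2023 + 3 days = Sep 23, 2023.
Both prerequisites met — power is restored (Sep 25, 2023), a crew is dispatched (Sep 23, 2023); the later is Sep 25, 2023.
The ticket is closed: Sep 25, 2023 + 7 days = Oct 2, 2023.

Monday, October 2, 2023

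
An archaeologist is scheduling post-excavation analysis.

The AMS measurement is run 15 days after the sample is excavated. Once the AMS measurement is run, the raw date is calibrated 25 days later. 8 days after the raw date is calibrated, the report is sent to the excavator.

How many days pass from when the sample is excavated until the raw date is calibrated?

Causal path: the sample is excavated → the AMS measurement is run → the raw date is calibrated.
Total delay along the path: 15 + 25 = 40 days.

40 days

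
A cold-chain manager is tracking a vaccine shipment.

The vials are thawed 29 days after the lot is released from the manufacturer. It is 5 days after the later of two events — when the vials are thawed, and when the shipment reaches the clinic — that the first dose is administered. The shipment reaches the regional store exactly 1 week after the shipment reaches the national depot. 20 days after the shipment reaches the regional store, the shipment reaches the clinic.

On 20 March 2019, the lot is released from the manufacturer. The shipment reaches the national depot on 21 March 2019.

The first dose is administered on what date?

23 April 2019

The lot is released from the manufacturer: Mar 20, 2019.
The vials are thawed: Mar 20, 2019 + 29 days = Apr 18, 2019.
The shipment reaches the national depot: Mar 21, 2019.
The shipment reaches the regional store: Mar 21, 2019 + 1 week = Mar 28, 2019.
The shipment reaches the clinic: Mar 28, 2019 + 20 days = Apr 17, 2019.
Both prerequisites met — the vials are thawed (Apr 18, 2019), the shipment reaches the clinic (Apr 17, 2019); the later is Apr 18, 2019.
The first dose is administered: Apr 18, 2019 + 5 days = Apr 23, 2019.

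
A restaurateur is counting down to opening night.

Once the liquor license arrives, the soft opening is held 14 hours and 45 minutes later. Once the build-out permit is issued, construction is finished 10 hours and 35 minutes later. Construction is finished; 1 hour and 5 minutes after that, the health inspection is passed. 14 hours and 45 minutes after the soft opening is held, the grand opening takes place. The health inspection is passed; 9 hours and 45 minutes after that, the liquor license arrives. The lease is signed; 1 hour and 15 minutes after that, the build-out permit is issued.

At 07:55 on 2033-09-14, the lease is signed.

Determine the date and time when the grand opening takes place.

12:05 on 2033-09-16

The lease is signed: 07:55 Sep 14, 2033.
The build-out permit is issued: 07:55 Sep 14, 2033 + 1h15m = 09:10 Sep 14, 2033.
Construction is finished: 09:10 Sep 14, 2033 + 10h35m = 19:45 Sep 14, 2033.
The health inspection is passed: 19:45 Sep 14, 2033 + 1h05m = 20:50 Sep 14, 2033.
The liquor license arrives: 20:50 Sep 14, 2033 + 9h45m = 06:35 Sep 15, 2033.
The soft opening is held: 06:35 Sep 15, 2033 + 14h45m = 21:20 Sep 15, 2033.
The grand opening takes place: 21:20 Sep 15, 2033 + 14h45m = 12:05 Sep 16, 2033.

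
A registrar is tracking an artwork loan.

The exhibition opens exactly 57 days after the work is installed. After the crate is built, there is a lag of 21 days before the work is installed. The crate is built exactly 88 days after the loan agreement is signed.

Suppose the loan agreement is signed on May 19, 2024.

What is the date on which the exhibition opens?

Nov 1, 2024

The loan agreement is signed: May 19, 2024.
The crate is built: May 19, 2024 + 88 days = Aug 15, 2024.
The work is installed: Aug 15, 2024 + 21 days = Sep 5, 2024.
The exhibition opens: Sep 5, 2024 + 57 days = Nov 1, 2024.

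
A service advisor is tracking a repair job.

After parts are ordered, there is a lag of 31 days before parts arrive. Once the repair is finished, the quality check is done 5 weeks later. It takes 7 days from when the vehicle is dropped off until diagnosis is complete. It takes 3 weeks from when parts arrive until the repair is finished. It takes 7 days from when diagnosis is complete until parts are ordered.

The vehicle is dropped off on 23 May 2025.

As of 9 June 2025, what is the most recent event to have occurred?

Parts are ordered

The vehicle is dropped off: May 23, 2025.
Diagnosis is complete: May 23, 2025 + 7 days = May 30, 2025.
Parts are ordered: May 30, 2025 + 7 days = Jun 6, 2025.
Parts arrive: Jun 6, 2025 + 31 days = Jul 7, 2025.
The repair is finished: Jul 7, 2025 + 3 weeks = Jul 28, 2025.
The quality check is done: Jul 28, 2025 + 5 weeks = Sep 1, 2025.
Jun 9, 2025 falls between when parts are ordered (Jun 6, 2025) and when parts arrive (Jul 7, 2025).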